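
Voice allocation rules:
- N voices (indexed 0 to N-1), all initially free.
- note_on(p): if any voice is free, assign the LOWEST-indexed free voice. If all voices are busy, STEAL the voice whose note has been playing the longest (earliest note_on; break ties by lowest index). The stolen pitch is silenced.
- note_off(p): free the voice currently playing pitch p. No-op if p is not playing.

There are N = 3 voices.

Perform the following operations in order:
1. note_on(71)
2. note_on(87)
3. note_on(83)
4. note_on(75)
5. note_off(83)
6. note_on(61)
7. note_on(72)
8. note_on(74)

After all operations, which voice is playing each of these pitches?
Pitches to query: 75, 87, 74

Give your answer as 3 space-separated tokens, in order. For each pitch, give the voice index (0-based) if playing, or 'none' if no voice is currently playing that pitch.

Op 1: note_on(71): voice 0 is free -> assigned | voices=[71 - -]
Op 2: note_on(87): voice 1 is free -> assigned | voices=[71 87 -]
Op 3: note_on(83): voice 2 is free -> assigned | voices=[71 87 83]
Op 4: note_on(75): all voices busy, STEAL voice 0 (pitch 71, oldest) -> assign | voices=[75 87 83]
Op 5: note_off(83): free voice 2 | voices=[75 87 -]
Op 6: note_on(61): voice 2 is free -> assigned | voices=[75 87 61]
Op 7: note_on(72): all voices busy, STEAL voice 1 (pitch 87, oldest) -> assign | voices=[75 72 61]
Op 8: note_on(74): all voices busy, STEAL voice 0 (pitch 75, oldest) -> assign | voices=[74 72 61]

Answer: none none 0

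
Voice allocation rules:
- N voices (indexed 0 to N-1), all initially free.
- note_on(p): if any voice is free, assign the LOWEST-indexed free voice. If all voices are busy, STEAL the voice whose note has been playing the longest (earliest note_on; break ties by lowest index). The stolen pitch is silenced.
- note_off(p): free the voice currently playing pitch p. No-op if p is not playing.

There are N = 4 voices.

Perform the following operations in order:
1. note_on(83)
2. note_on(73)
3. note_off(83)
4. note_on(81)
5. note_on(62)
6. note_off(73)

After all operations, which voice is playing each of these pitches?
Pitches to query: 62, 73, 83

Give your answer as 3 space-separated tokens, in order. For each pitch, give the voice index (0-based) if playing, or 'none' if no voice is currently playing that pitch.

Op 1: note_on(83): voice 0 is free -> assigned | voices=[83 - - -]
Op 2: note_on(73): voice 1 is free -> assigned | voices=[83 73 - -]
Op 3: note_off(83): free voice 0 | voices=[- 73 - -]
Op 4: note_on(81): voice 0 is free -> assigned | voices=[81 73 - -]
Op 5: note_on(62): voice 2 is free -> assigned | voices=[81 73 62 -]
Op 6: note_off(73): free voice 1 | voices=[81 - 62 -]

Answer: 2 none none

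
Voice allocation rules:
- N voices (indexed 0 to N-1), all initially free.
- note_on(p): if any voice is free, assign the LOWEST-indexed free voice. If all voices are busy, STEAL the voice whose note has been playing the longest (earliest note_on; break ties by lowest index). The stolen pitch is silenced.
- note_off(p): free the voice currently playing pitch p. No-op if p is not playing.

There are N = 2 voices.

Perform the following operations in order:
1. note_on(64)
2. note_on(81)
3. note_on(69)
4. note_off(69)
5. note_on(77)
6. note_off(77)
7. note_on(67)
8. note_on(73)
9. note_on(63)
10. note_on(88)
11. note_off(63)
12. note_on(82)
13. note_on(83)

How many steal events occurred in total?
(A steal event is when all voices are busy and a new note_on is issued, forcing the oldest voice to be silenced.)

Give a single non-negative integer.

Answer: 5

Derivation:
Op 1: note_on(64): voice 0 is free -> assigned | voices=[64 -]
Op 2: note_on(81): voice 1 is free -> assigned | voices=[64 81]
Op 3: note_on(69): all voices busy, STEAL voice 0 (pitch 64, oldest) -> assign | voices=[69 81]
Op 4: note_off(69): free voice 0 | voices=[- 81]
Op 5: note_on(77): voice 0 is free -> assigned | voices=[77 81]
Op 6: note_off(77): free voice 0 | voices=[- 81]
Op 7: note_on(67): voice 0 is free -> assigned | voices=[67 81]
Op 8: note_on(73): all voices busy, STEAL voice 1 (pitch 81, oldest) -> assign | voices=[67 73]
Op 9: note_on(63): all voices busy, STEAL voice 0 (pitch 67, oldest) -> assign | voices=[63 73]
Op 10: note_on(88): all voices busy, STEAL voice 1 (pitch 73, oldest) -> assign | voices=[63 88]
Op 11: note_off(63): free voice 0 | voices=[- 88]
Op 12: note_on(82): voice 0 is free -> assigned | voices=[82 88]
Op 13: note_on(83): all voices busy, STEAL voice 1 (pitch 88, oldest) -> assign | voices=[82 83]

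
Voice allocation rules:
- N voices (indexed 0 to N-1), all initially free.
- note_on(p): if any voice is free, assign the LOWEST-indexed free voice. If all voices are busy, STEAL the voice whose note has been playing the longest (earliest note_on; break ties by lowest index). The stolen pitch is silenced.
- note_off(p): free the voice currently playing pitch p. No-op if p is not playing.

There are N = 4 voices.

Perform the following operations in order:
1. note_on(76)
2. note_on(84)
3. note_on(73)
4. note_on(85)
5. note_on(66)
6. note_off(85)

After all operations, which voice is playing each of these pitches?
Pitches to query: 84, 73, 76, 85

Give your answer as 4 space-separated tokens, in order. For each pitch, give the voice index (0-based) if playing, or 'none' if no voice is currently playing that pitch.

Op 1: note_on(76): voice 0 is free -> assigned | voices=[76 - - -]
Op 2: note_on(84): voice 1 is free -> assigned | voices=[76 84 - -]
Op 3: note_on(73): voice 2 is free -> assigned | voices=[76 84 73 -]
Op 4: note_on(85): voice 3 is free -> assigned | voices=[76 84 73 85]
Op 5: note_on(66): all voices busy, STEAL voice 0 (pitch 76, oldest) -> assign | voices=[66 84 73 85]
Op 6: note_off(85): free voice 3 | voices=[66 84 73 -]

Answer: 1 2 none none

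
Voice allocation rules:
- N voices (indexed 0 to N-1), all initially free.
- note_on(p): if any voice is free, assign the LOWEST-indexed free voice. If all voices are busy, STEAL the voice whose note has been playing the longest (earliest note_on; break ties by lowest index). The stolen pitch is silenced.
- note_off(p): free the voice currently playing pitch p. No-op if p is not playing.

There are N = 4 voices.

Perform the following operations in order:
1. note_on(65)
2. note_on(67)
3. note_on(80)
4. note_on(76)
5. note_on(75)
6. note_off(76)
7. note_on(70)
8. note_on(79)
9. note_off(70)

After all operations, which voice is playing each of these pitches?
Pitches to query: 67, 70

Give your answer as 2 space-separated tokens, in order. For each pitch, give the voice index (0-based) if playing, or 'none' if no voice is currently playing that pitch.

Op 1: note_on(65): voice 0 is free -> assigned | voices=[65 - - -]
Op 2: note_on(67): voice 1 is free -> assigned | voices=[65 67 - -]
Op 3: note_on(80): voice 2 is free -> assigned | voices=[65 67 80 -]
Op 4: note_on(76): voice 3 is free -> assigned | voices=[65 67 80 76]
Op 5: note_on(75): all voices busy, STEAL voice 0 (pitch 65, oldest) -> assign | voices=[75 67 80 76]
Op 6: note_off(76): free voice 3 | voices=[75 67 80 -]
Op 7: note_on(70): voice 3 is free -> assigned | voices=[75 67 80 70]
Op 8: note_on(79): all voices busy, STEAL voice 1 (pitch 67, oldest) -> assign | voices=[75 79 80 70]
Op 9: note_off(70): free voice 3 | voices=[75 79 80 -]

Answer: none none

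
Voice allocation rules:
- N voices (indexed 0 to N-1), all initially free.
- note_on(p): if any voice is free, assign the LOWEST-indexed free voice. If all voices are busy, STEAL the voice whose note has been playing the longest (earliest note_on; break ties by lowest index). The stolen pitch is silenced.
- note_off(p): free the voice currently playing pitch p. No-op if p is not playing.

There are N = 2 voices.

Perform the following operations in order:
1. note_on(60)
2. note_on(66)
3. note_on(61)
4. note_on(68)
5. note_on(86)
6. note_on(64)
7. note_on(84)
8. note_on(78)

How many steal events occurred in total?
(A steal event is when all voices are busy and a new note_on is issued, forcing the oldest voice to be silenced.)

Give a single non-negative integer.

Answer: 6

Derivation:
Op 1: note_on(60): voice 0 is free -> assigned | voices=[60 -]
Op 2: note_on(66): voice 1 is free -> assigned | voices=[60 66]
Op 3: note_on(61): all voices busy, STEAL voice 0 (pitch 60, oldest) -> assign | voices=[61 66]
Op 4: note_on(68): all voices busy, STEAL voice 1 (pitch 66, oldest) -> assign | voices=[61 68]
Op 5: note_on(86): all voices busy, STEAL voice 0 (pitch 61, oldest) -> assign | voices=[86 68]
Op 6: note_on(64): all voices busy, STEAL voice 1 (pitch 68, oldest) -> assign | voices=[86 64]
Op 7: note_on(84): all voices busy, STEAL voice 0 (pitch 86, oldest) -> assign | voices=[84 64]
Op 8: note_on(78): all voices busy, STEAL voice 1 (pitch 64, oldest) -> assign | voices=[84 78]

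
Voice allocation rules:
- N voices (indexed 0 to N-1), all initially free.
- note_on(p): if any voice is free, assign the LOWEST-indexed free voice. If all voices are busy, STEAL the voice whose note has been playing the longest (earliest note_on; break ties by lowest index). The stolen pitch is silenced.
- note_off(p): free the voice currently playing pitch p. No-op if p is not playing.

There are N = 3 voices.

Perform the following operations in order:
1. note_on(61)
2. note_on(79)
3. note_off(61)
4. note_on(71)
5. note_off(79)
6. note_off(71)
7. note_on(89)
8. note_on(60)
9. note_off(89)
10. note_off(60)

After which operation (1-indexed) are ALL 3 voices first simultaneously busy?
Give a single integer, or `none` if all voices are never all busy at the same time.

Op 1: note_on(61): voice 0 is free -> assigned | voices=[61 - -]
Op 2: note_on(79): voice 1 is free -> assigned | voices=[61 79 -]
Op 3: note_off(61): free voice 0 | voices=[- 79 -]
Op 4: note_on(71): voice 0 is free -> assigned | voices=[71 79 -]
Op 5: note_off(79): free voice 1 | voices=[71 - -]
Op 6: note_off(71): free voice 0 | voices=[- - -]
Op 7: note_on(89): voice 0 is free -> assigned | voices=[89 - -]
Op 8: note_on(60): voice 1 is free -> assigned | voices=[89 60 -]
Op 9: note_off(89): free voice 0 | voices=[- 60 -]
Op 10: note_off(60): free voice 1 | voices=[- - -]

Answer: none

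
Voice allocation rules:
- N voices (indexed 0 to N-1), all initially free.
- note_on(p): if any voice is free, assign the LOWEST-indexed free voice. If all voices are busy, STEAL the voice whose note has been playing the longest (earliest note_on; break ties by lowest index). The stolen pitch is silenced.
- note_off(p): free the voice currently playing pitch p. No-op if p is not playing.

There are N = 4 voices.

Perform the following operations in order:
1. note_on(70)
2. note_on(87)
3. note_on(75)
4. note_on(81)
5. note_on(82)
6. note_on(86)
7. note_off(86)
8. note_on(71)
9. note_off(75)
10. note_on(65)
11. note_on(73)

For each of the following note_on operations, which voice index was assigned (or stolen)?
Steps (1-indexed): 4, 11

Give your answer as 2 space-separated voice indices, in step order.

Answer: 3 3

Derivation:
Op 1: note_on(70): voice 0 is free -> assigned | voices=[70 - - -]
Op 2: note_on(87): voice 1 is free -> assigned | voices=[70 87 - -]
Op 3: note_on(75): voice 2 is free -> assigned | voices=[70 87 75 -]
Op 4: note_on(81): voice 3 is free -> assigned | voices=[70 87 75 81]
Op 5: note_on(82): all voices busy, STEAL voice 0 (pitch 70, oldest) -> assign | voices=[82 87 75 81]
Op 6: note_on(86): all voices busy, STEAL voice 1 (pitch 87, oldest) -> assign | voices=[82 86 75 81]
Op 7: note_off(86): free voice 1 | voices=[82 - 75 81]
Op 8: note_on(71): voice 1 is free -> assigned | voices=[82 71 75 81]
Op 9: note_off(75): free voice 2 | voices=[82 71 - 81]
Op 10: note_on(65): voice 2 is free -> assigned | voices=[82 71 65 81]
Op 11: note_on(73): all voices busy, STEAL voice 3 (pitch 81, oldest) -> assign | voices=[82 71 65 73]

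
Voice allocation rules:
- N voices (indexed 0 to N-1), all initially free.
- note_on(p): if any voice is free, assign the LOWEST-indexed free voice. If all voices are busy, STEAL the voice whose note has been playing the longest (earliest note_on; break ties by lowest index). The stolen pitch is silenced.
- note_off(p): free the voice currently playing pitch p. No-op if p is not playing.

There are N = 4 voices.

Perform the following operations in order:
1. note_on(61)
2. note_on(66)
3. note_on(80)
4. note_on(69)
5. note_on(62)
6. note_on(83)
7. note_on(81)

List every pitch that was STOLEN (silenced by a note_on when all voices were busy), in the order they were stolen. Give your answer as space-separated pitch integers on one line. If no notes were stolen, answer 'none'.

Op 1: note_on(61): voice 0 is free -> assigned | voices=[61 - - -]
Op 2: note_on(66): voice 1 is free -> assigned | voices=[61 66 - -]
Op 3: note_on(80): voice 2 is free -> assigned | voices=[61 66 80 -]
Op 4: note_on(69): voice 3 is free -> assigned | voices=[61 66 80 69]
Op 5: note_on(62): all voices busy, STEAL voice 0 (pitch 61, oldest) -> assign | voices=[62 66 80 69]
Op 6: note_on(83): all voices busy, STEAL voice 1 (pitch 66, oldest) -> assign | voices=[62 83 80 69]
Op 7: note_on(81): all voices busy, STEAL voice 2 (pitch 80, oldest) -> assign | voices=[62 83 81 69]

Answer: 61 66 80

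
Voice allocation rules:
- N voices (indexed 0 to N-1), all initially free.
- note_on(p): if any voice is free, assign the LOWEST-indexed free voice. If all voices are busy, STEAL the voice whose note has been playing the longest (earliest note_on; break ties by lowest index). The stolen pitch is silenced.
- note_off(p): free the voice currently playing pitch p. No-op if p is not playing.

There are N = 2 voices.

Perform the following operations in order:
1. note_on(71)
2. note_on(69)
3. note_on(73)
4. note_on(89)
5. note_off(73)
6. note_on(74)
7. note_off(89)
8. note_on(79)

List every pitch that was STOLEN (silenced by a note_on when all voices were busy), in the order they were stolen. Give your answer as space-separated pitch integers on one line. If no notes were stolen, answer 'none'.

Op 1: note_on(71): voice 0 is free -> assigned | voices=[71 -]
Op 2: note_on(69): voice 1 is free -> assigned | voices=[71 69]
Op 3: note_on(73): all voices busy, STEAL voice 0 (pitch 71, oldest) -> assign | voices=[73 69]
Op 4: note_on(89): all voices busy, STEAL voice 1 (pitch 69, oldest) -> assign | voices=[73 89]
Op 5: note_off(73): free voice 0 | voices=[- 89]
Op 6: note_on(74): voice 0 is free -> assigned | voices=[74 89]
Op 7: note_off(89): free voice 1 | voices=[74 -]
Op 8: note_on(79): voice 1 is free -> assigned | voices=[74 79]

Answer: 71 69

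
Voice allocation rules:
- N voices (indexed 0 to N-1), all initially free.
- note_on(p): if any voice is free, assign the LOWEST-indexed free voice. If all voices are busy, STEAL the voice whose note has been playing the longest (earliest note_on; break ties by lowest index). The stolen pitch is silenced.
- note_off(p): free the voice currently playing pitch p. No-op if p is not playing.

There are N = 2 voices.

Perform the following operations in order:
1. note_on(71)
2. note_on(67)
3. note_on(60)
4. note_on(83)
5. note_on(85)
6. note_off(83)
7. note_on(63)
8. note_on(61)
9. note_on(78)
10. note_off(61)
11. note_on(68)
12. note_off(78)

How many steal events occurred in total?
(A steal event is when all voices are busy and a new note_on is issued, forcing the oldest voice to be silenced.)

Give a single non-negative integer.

Answer: 5

Derivation:
Op 1: note_on(71): voice 0 is free -> assigned | voices=[71 -]
Op 2: note_on(67): voice 1 is free -> assigned | voices=[71 67]
Op 3: note_on(60): all voices busy, STEAL voice 0 (pitch 71, oldest) -> assign | voices=[60 67]
Op 4: note_on(83): all voices busy, STEAL voice 1 (pitch 67, oldest) -> assign | voices=[60 83]
Op 5: note_on(85): all voices busy, STEAL voice 0 (pitch 60, oldest) -> assign | voices=[85 83]
Op 6: note_off(83): free voice 1 | voices=[85 -]
Op 7: note_on(63): voice 1 is free -> assigned | voices=[85 63]
Op 8: note_on(61): all voices busy, STEAL voice 0 (pitch 85, oldest) -> assign | voices=[61 63]
Op 9: note_on(78): all voices busy, STEAL voice 1 (pitch 63, oldest) -> assign | voices=[61 78]
Op 10: note_off(61): free voice 0 | voices=[- 78]
Op 11: note_on(68): voice 0 is free -> assigned | voices=[68 78]
Op 12: note_off(78): free voice 1 | voices=[68 -]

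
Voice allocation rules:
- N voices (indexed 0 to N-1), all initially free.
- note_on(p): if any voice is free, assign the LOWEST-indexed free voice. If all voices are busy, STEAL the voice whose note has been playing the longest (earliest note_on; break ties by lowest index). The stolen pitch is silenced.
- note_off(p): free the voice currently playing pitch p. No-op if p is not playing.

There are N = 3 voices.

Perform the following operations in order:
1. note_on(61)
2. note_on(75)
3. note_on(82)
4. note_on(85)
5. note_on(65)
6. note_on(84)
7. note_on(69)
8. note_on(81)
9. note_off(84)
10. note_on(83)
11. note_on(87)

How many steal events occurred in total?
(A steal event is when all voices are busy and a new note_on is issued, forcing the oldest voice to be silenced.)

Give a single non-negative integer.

Op 1: note_on(61): voice 0 is free -> assigned | voices=[61 - -]
Op 2: note_on(75): voice 1 is free -> assigned | voices=[61 75 -]
Op 3: note_on(82): voice 2 is free -> assigned | voices=[61 75 82]
Op 4: note_on(85): all voices busy, STEAL voice 0 (pitch 61, oldest) -> assign | voices=[85 75 82]
Op 5: note_on(65): all voices busy, STEAL voice 1 (pitch 75, oldest) -> assign | voices=[85 65 82]
Op 6: note_on(84): all voices busy, STEAL voice 2 (pitch 82, oldest) -> assign | voices=[85 65 84]
Op 7: note_on(69): all voices busy, STEAL voice 0 (pitch 85, oldest) -> assign | voices=[69 65 84]
Op 8: note_on(81): all voices busy, STEAL voice 1 (pitch 65, oldest) -> assign | voices=[69 81 84]
Op 9: note_off(84): free voice 2 | voices=[69 81 -]
Op 10: note_on(83): voice 2 is free -> assigned | voices=[69 81 83]
Op 11: note_on(87): all voices busy, STEAL voice 0 (pitch 69, oldest) -> assign | voices=[87 81 83]

Answer: 6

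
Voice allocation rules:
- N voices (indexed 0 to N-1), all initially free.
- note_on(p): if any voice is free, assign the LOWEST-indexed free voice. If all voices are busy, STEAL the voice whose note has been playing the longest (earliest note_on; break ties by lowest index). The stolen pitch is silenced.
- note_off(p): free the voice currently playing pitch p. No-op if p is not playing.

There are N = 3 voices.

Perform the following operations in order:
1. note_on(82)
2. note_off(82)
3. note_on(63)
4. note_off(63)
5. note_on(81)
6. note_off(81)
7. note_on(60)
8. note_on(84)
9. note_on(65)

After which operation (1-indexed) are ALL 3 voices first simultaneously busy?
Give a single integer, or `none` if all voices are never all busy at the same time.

Answer: 9

Derivation:
Op 1: note_on(82): voice 0 is free -> assigned | voices=[82 - -]
Op 2: note_off(82): free voice 0 | voices=[- - -]
Op 3: note_on(63): voice 0 is free -> assigned | voices=[63 - -]
Op 4: note_off(63): free voice 0 | voices=[- - -]
Op 5: note_on(81): voice 0 is free -> assigned | voices=[81 - -]
Op 6: note_off(81): free voice 0 | voices=[- - -]
Op 7: note_on(60): voice 0 is free -> assigned | voices=[60 - -]
Op 8: note_on(84): voice 1 is free -> assigned | voices=[60 84 -]
Op 9: note_on(65): voice 2 is free -> assigned | voices=[60 84 65]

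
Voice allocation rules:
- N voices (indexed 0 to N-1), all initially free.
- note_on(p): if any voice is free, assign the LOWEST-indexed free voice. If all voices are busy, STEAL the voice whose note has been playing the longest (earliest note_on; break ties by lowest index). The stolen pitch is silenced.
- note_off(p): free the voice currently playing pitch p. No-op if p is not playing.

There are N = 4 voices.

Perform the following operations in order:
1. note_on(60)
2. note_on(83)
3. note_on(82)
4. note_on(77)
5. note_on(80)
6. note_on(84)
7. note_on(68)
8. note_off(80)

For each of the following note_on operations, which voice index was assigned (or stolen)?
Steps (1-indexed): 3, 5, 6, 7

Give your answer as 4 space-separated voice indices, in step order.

Op 1: note_on(60): voice 0 is free -> assigned | voices=[60 - - -]
Op 2: note_on(83): voice 1 is free -> assigned | voices=[60 83 - -]
Op 3: note_on(82): voice 2 is free -> assigned | voices=[60 83 82 -]
Op 4: note_on(77): voice 3 is free -> assigned | voices=[60 83 82 77]
Op 5: note_on(80): all voices busy, STEAL voice 0 (pitch 60, oldest) -> assign | voices=[80 83 82 77]
Op 6: note_on(84): all voices busy, STEAL voice 1 (pitch 83, oldest) -> assign | voices=[80 84 82 77]
Op 7: note_on(68): all voices busy, STEAL voice 2 (pitch 82, oldest) -> assign | voices=[80 84 68 77]
Op 8: note_off(80): free voice 0 | voices=[- 84 68 77]

Answer: 2 0 1 2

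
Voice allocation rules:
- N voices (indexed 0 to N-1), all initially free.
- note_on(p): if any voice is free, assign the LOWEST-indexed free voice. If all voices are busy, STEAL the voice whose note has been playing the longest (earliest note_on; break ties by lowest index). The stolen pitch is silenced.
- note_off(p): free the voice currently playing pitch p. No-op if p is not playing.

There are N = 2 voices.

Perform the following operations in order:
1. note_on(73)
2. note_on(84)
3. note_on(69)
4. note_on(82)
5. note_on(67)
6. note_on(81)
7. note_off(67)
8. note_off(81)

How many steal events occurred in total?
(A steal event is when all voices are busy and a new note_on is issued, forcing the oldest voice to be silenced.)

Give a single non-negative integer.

Answer: 4

Derivation:
Op 1: note_on(73): voice 0 is free -> assigned | voices=[73 -]
Op 2: note_on(84): voice 1 is free -> assigned | voices=[73 84]
Op 3: note_on(69): all voices busy, STEAL voice 0 (pitch 73, oldest) -> assign | voices=[69 84]
Op 4: note_on(82): all voices busy, STEAL voice 1 (pitch 84, oldest) -> assign | voices=[69 82]
Op 5: note_on(67): all voices busy, STEAL voice 0 (pitch 69, oldest) -> assign | voices=[67 82]
Op 6: note_on(81): all voices busy, STEAL voice 1 (pitch 82, oldest) -> assign | voices=[67 81]
Op 7: note_off(67): free voice 0 | voices=[- 81]
Op 8: note_off(81): free voice 1 | voices=[- -]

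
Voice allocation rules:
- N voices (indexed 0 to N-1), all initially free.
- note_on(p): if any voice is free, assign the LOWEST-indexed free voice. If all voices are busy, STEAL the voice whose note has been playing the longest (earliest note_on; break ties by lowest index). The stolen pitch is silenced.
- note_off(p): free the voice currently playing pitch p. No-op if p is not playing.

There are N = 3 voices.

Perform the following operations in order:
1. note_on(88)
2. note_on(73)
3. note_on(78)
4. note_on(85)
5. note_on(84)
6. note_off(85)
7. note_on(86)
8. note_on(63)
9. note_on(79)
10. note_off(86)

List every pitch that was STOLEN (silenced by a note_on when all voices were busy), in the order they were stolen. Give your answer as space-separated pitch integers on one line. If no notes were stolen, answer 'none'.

Op 1: note_on(88): voice 0 is free -> assigned | voices=[88 - -]
Op 2: note_on(73): voice 1 is free -> assigned | voices=[88 73 -]
Op 3: note_on(78): voice 2 is free -> assigned | voices=[88 73 78]
Op 4: note_on(85): all voices busy, STEAL voice 0 (pitch 88, oldest) -> assign | voices=[85 73 78]
Op 5: note_on(84): all voices busy, STEAL voice 1 (pitch 73, oldest) -> assign | voices=[85 84 78]
Op 6: note_off(85): free voice 0 | voices=[- 84 78]
Op 7: note_on(86): voice 0 is free -> assigned | voices=[86 84 78]
Op 8: note_on(63): all voices busy, STEAL voice 2 (pitch 78, oldest) -> assign | voices=[86 84 63]
Op 9: note_on(79): all voices busy, STEAL voice 1 (pitch 84, oldest) -> assign | voices=[86 79 63]
Op 10: note_off(86): free voice 0 | voices=[- 79 63]

Answer: 88 73 78 84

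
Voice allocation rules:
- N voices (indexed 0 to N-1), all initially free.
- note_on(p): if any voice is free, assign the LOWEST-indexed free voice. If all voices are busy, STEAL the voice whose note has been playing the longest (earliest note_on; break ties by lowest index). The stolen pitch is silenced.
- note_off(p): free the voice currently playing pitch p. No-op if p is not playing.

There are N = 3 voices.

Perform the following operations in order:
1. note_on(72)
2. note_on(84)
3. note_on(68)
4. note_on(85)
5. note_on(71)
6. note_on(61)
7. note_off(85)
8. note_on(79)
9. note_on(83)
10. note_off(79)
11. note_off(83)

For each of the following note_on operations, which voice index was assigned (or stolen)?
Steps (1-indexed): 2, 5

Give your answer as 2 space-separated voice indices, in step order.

Answer: 1 1

Derivation:
Op 1: note_on(72): voice 0 is free -> assigned | voices=[72 - -]
Op 2: note_on(84): voice 1 is free -> assigned | voices=[72 84 -]
Op 3: note_on(68): voice 2 is free -> assigned | voices=[72 84 68]
Op 4: note_on(85): all voices busy, STEAL voice 0 (pitch 72, oldest) -> assign | voices=[85 84 68]
Op 5: note_on(71): all voices busy, STEAL voice 1 (pitch 84, oldest) -> assign | voices=[85 71 68]
Op 6: note_on(61): all voices busy, STEAL voice 2 (pitch 68, oldest) -> assign | voices=[85 71 61]
Op 7: note_off(85): free voice 0 | voices=[- 71 61]
Op 8: note_on(79): voice 0 is free -> assigned | voices=[79 71 61]
Op 9: note_on(83): all voices busy, STEAL voice 1 (pitch 71, oldest) -> assign | voices=[79 83 61]
Op 10: note_off(79): free voice 0 | voices=[- 83 61]
Op 11: note_off(83): free voice 1 | voices=[- - 61]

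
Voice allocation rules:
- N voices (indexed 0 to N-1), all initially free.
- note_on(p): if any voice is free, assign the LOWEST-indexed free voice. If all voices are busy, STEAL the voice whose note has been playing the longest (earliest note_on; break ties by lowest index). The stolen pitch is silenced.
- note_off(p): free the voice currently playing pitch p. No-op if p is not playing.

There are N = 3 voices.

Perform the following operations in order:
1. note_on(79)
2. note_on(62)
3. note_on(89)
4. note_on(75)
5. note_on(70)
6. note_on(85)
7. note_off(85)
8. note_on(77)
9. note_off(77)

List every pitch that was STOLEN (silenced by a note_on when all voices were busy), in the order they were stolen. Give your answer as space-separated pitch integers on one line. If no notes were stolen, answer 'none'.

Answer: 79 62 89

Derivation:
Op 1: note_on(79): voice 0 is free -> assigned | voices=[79 - -]
Op 2: note_on(62): voice 1 is free -> assigned | voices=[79 62 -]
Op 3: note_on(89): voice 2 is free -> assigned | voices=[79 62 89]
Op 4: note_on(75): all voices busy, STEAL voice 0 (pitch 79, oldest) -> assign | voices=[75 62 89]
Op 5: note_on(70): all voices busy, STEAL voice 1 (pitch 62, oldest) -> assign | voices=[75 70 89]
Op 6: note_on(85): all voices busy, STEAL voice 2 (pitch 89, oldest) -> assign | voices=[75 70 85]
Op 7: note_off(85): free voice 2 | voices=[75 70 -]
Op 8: note_on(77): voice 2 is free -> assigned | voices=[75 70 77]
Op 9: note_off(77): free voice 2 | voices=[75 70 -]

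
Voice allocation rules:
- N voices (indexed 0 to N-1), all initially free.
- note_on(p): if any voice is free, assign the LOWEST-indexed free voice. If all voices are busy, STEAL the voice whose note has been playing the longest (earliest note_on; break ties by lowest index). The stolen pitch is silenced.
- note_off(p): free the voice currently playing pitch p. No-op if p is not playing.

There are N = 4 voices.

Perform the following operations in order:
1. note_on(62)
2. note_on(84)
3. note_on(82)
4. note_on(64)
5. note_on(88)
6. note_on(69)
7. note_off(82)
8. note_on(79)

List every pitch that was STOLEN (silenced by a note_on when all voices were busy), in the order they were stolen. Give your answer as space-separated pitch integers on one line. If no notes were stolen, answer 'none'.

Answer: 62 84

Derivation:
Op 1: note_on(62): voice 0 is free -> assigned | voices=[62 - - -]
Op 2: note_on(84): voice 1 is free -> assigned | voices=[62 84 - -]
Op 3: note_on(82): voice 2 is free -> assigned | voices=[62 84 82 -]
Op 4: note_on(64): voice 3 is free -> assigned | voices=[62 84 82 64]
Op 5: note_on(88): all voices busy, STEAL voice 0 (pitch 62, oldest) -> assign | voices=[88 84 82 64]
Op 6: note_on(69): all voices busy, STEAL voice 1 (pitch 84, oldest) -> assign | voices=[88 69 82 64]
Op 7: note_off(82): free voice 2 | voices=[88 69 - 64]
Op 8: note_on(79): voice 2 is free -> assigned | voices=[88 69 79 64]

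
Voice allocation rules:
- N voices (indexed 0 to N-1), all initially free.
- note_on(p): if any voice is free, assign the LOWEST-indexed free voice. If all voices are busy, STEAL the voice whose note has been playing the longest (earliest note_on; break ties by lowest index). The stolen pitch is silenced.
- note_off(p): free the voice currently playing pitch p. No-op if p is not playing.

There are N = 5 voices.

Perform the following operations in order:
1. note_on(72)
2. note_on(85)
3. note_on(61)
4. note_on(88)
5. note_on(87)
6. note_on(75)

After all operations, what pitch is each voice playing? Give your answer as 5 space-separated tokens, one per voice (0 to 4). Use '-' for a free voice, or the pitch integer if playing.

Op 1: note_on(72): voice 0 is free -> assigned | voices=[72 - - - -]
Op 2: note_on(85): voice 1 is free -> assigned | voices=[72 85 - - -]
Op 3: note_on(61): voice 2 is free -> assigned | voices=[72 85 61 - -]
Op 4: note_on(88): voice 3 is free -> assigned | voices=[72 85 61 88 -]
Op 5: note_on(87): voice 4 is free -> assigned | voices=[72 85 61 88 87]
Op 6: note_on(75): all voices busy, STEAL voice 0 (pitch 72, oldest) -> assign | voices=[75 85 61 88 87]

Answer: 75 85 61 88 87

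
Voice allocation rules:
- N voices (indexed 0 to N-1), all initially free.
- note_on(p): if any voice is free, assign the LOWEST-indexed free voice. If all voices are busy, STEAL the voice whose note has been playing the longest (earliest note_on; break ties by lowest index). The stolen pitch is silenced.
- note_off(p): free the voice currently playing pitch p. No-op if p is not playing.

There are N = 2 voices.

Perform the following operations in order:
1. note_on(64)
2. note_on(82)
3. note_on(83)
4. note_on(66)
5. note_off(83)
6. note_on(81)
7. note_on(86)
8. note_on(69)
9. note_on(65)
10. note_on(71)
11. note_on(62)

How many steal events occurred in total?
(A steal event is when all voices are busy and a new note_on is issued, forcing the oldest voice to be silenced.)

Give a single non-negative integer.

Answer: 7

Derivation:
Op 1: note_on(64): voice 0 is free -> assigned | voices=[64 -]
Op 2: note_on(82): voice 1 is free -> assigned | voices=[64 82]
Op 3: note_on(83): all voices busy, STEAL voice 0 (pitch 64, oldest) -> assign | voices=[83 82]
Op 4: note_on(66): all voices busy, STEAL voice 1 (pitch 82, oldest) -> assign | voices=[83 66]
Op 5: note_off(83): free voice 0 | voices=[- 66]
Op 6: note_on(81): voice 0 is free -> assigned | voices=[81 66]
Op 7: note_on(86): all voices busy, STEAL voice 1 (pitch 66, oldest) -> assign | voices=[81 86]
Op 8: note_on(69): all voices busy, STEAL voice 0 (pitch 81, oldest) -> assign | voices=[69 86]
Op 9: note_on(65): all voices busy, STEAL voice 1 (pitch 86, oldest) -> assign | voices=[69 65]
Op 10: note_on(71): all voices busy, STEAL voice 0 (pitch 69, oldest) -> assign | voices=[71 65]
Op 11: note_on(62): all voices busy, STEAL voice 1 (pitch 65, oldest) -> assign | voices=[71 62]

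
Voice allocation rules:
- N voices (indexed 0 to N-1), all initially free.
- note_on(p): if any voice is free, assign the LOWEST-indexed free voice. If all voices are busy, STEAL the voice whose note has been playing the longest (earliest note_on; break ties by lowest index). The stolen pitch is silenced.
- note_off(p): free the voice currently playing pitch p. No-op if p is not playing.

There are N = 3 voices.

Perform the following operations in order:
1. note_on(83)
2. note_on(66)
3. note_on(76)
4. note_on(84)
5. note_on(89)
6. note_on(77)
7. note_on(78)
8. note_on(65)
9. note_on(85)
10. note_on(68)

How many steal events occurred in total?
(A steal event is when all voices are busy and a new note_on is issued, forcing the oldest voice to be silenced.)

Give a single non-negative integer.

Answer: 7

Derivation:
Op 1: note_on(83): voice 0 is free -> assigned | voices=[83 - -]
Op 2: note_on(66): voice 1 is free -> assigned | voices=[83 66 -]
Op 3: note_on(76): voice 2 is free -> assigned | voices=[83 66 76]
Op 4: note_on(84): all voices busy, STEAL voice 0 (pitch 83, oldest) -> assign | voices=[84 66 76]
Op 5: note_on(89): all voices busy, STEAL voice 1 (pitch 66, oldest) -> assign | voices=[84 89 76]
Op 6: note_on(77): all voices busy, STEAL voice 2 (pitch 76, oldest) -> assign | voices=[84 89 77]
Op 7: note_on(78): all voices busy, STEAL voice 0 (pitch 84, oldest) -> assign | voices=[78 89 77]
Op 8: note_on(65): all voices busy, STEAL voice 1 (pitch 89, oldest) -> assign | voices=[78 65 77]
Op 9: note_on(85): all voices busy, STEAL voice 2 (pitch 77, oldest) -> assign | voices=[78 65 85]
Op 10: note_on(68): all voices busy, STEAL voice 0 (pitch 78, oldest) -> assign | voices=[68 65 85]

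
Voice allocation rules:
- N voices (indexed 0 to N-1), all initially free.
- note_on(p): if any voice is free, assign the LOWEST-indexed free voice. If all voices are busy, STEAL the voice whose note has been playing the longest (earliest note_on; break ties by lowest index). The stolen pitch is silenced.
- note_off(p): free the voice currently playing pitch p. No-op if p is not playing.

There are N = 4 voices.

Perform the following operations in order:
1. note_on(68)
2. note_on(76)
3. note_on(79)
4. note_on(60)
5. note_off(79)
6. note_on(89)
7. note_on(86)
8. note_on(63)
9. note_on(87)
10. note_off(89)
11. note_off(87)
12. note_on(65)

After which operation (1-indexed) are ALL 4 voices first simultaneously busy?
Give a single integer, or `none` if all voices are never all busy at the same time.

Op 1: note_on(68): voice 0 is free -> assigned | voices=[68 - - -]
Op 2: note_on(76): voice 1 is free -> assigned | voices=[68 76 - -]
Op 3: note_on(79): voice 2 is free -> assigned | voices=[68 76 79 -]
Op 4: note_on(60): voice 3 is free -> assigned | voices=[68 76 79 60]
Op 5: note_off(79): free voice 2 | voices=[68 76 - 60]
Op 6: note_on(89): voice 2 is free -> assigned | voices=[68 76 89 60]
Op 7: note_on(86): all voices busy, STEAL voice 0 (pitch 68, oldest) -> assign | voices=[86 76 89 60]
Op 8: note_on(63): all voices busy, STEAL voice 1 (pitch 76, oldest) -> assign | voices=[86 63 89 60]
Op 9: note_on(87): all voices busy, STEAL voice 3 (pitch 60, oldest) -> assign | voices=[86 63 89 87]
Op 10: note_off(89): free voice 2 | voices=[86 63 - 87]
Op 11: note_off(87): free voice 3 | voices=[86 63 - -]
Op 12: note_on(65): voice 2 is free -> assigned | voices=[86 63 65 -]

Answer: 4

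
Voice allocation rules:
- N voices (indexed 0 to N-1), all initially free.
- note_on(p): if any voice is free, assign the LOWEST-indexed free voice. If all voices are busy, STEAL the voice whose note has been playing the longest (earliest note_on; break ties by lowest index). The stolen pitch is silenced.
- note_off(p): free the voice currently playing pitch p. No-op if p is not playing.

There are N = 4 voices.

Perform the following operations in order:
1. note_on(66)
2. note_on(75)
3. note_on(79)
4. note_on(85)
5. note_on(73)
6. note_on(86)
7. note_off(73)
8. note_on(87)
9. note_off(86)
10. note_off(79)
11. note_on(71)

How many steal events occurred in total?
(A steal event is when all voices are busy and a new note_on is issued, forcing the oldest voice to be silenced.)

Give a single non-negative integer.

Op 1: note_on(66): voice 0 is free -> assigned | voices=[66 - - -]
Op 2: note_on(75): voice 1 is free -> assigned | voices=[66 75 - -]
Op 3: note_on(79): voice 2 is free -> assigned | voices=[66 75 79 -]
Op 4: note_on(85): voice 3 is free -> assigned | voices=[66 75 79 85]
Op 5: note_on(73): all voices busy, STEAL voice 0 (pitch 66, oldest) -> assign | voices=[73 75 79 85]
Op 6: note_on(86): all voices busy, STEAL voice 1 (pitch 75, oldest) -> assign | voices=[73 86 79 85]
Op 7: note_off(73): free voice 0 | voices=[- 86 79 85]
Op 8: note_on(87): voice 0 is free -> assigned | voices=[87 86 79 85]
Op 9: note_off(86): free voice 1 | voices=[87 - 79 85]
Op 10: note_off(79): free voice 2 | voices=[87 - - 85]
Op 11: note_on(71): voice 1 is free -> assigned | voices=[87 71 - 85]

Answer: 2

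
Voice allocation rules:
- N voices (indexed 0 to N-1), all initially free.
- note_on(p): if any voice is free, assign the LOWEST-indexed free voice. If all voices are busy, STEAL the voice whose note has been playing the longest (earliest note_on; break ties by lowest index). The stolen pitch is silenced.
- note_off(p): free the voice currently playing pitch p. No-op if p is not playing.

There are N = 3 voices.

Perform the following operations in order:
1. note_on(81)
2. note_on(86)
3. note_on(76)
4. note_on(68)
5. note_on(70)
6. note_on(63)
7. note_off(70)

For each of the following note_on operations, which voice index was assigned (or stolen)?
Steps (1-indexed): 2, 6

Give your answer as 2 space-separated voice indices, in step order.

Answer: 1 2

Derivation:
Op 1: note_on(81): voice 0 is free -> assigned | voices=[81 - -]
Op 2: note_on(86): voice 1 is free -> assigned | voices=[81 86 -]
Op 3: note_on(76): voice 2 is free -> assigned | voices=[81 86 76]
Op 4: note_on(68): all voices busy, STEAL voice 0 (pitch 81, oldest) -> assign | voices=[68 86 76]
Op 5: note_on(70): all voices busy, STEAL voice 1 (pitch 86, oldest) -> assign | voices=[68 70 76]
Op 6: note_on(63): all voices busy, STEAL voice 2 (pitch 76, oldest) -> assign | voices=[68 70 63]
Op 7: note_off(70): free voice 1 | voices=[68 - 63]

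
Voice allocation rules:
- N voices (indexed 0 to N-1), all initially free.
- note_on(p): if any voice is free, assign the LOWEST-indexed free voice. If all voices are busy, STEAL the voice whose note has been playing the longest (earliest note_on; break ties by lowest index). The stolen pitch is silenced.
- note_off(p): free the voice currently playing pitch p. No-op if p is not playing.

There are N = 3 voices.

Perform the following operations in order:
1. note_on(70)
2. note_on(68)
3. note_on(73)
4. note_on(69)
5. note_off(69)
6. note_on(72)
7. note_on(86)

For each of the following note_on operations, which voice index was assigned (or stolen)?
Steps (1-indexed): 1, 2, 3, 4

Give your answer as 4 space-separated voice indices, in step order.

Op 1: note_on(70): voice 0 is free -> assigned | voices=[70 - -]
Op 2: note_on(68): voice 1 is free -> assigned | voices=[70 68 -]
Op 3: note_on(73): voice 2 is free -> assigned | voices=[70 68 73]
Op 4: note_on(69): all voices busy, STEAL voice 0 (pitch 70, oldest) -> assign | voices=[69 68 73]
Op 5: note_off(69): free voice 0 | voices=[- 68 73]
Op 6: note_on(72): voice 0 is free -> assigned | voices=[72 68 73]
Op 7: note_on(86): all voices busy, STEAL voice 1 (pitch 68, oldest) -> assign | voices=[72 86 73]

Answer: 0 1 2 0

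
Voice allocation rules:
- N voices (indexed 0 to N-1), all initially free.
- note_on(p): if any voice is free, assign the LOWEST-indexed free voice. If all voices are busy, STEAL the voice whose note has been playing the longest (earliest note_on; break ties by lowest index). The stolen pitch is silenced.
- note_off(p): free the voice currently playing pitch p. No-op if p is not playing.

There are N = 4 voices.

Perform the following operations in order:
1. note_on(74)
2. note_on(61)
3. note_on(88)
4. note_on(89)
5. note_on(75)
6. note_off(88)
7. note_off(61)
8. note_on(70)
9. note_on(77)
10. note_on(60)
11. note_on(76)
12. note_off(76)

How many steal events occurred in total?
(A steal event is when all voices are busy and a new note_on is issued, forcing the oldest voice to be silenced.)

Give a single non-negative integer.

Answer: 3

Derivation:
Op 1: note_on(74): voice 0 is free -> assigned | voices=[74 - - -]
Op 2: note_on(61): voice 1 is free -> assigned | voices=[74 61 - -]
Op 3: note_on(88): voice 2 is free -> assigned | voices=[74 61 88 -]
Op 4: note_on(89): voice 3 is free -> assigned | voices=[74 61 88 89]
Op 5: note_on(75): all voices busy, STEAL voice 0 (pitch 74, oldest) -> assign | voices=[75 61 88 89]
Op 6: note_off(88): free voice 2 | voices=[75 61 - 89]
Op 7: note_off(61): free voice 1 | voices=[75 - - 89]
Op 8: note_on(70): voice 1 is free -> assigned | voices=[75 70 - 89]
Op 9: note_on(77): voice 2 is free -> assigned | voices=[75 70 77 89]
Op 10: note_on(60): all voices busy, STEAL voice 3 (pitch 89, oldest) -> assign | voices=[75 70 77 60]
Op 11: note_on(76): all voices busy, STEAL voice 0 (pitch 75, oldest) -> assign | voices=[76 70 77 60]
Op 12: note_off(76): free voice 0 | voices=[- 70 77 60]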